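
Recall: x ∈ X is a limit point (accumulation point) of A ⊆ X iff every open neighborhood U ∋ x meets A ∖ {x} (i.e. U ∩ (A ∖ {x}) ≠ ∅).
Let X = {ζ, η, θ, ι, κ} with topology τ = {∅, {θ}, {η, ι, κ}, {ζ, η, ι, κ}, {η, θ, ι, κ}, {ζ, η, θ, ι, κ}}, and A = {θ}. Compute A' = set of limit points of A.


A' = ∅

For each x ∈ X, list the open sets U ∈ τ with x ∈ U, then check whether U ∩ (A ∖ {x}) ≠ ∅ for every such U.
  x = ζ: open {ζ, η, ι, κ} ∋ x has {ζ, η, ι, κ} ∩ (A ∖ {ζ}) = ∅, so x is NOT a limit point.
  x = η: open {η, ι, κ} ∋ x has {η, ι, κ} ∩ (A ∖ {η}) = ∅, so x is NOT a limit point.
  x = θ: open {θ} ∋ x has {θ} ∩ (A ∖ {θ}) = ∅, so x is NOT a limit point.
  x = ι: open {η, ι, κ} ∋ x has {η, ι, κ} ∩ (A ∖ {ι}) = ∅, so x is NOT a limit point.
  x = κ: open {η, ι, κ} ∋ x has {η, ι, κ} ∩ (A ∖ {κ}) = ∅, so x is NOT a limit point.
Collecting: A' = ∅.


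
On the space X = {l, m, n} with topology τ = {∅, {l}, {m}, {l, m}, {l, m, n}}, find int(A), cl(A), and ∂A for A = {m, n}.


int(A) = {m}, cl(A) = {m, n}, ∂A = {n}.

Closed sets in (X, τ) are complements of opens:
  closed(X, τ) = {∅, {n}, {l, n}, {m, n}, {l, m, n}}.
int(A) = ⋃ {U ∈ τ : U ⊆ A}. Opens contained in A: ∅, {m}.
Taking the union of these: int(A) = {m}.
cl(A) = ⋂ {C closed : A ⊆ C}. Closed sets containing A: {m, n}, {l, m, n}.
Intersecting these: cl(A) = {m, n}.
∂A = cl(A) ∖ int(A) = {m, n} ∖ {m} = {n}.


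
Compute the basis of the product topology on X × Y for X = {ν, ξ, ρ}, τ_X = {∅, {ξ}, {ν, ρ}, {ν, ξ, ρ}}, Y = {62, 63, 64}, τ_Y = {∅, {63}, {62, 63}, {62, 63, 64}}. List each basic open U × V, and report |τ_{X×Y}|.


Basis B = {∅ × ∅, {ξ} × {63}, {ν, ρ} × {63}, {ξ} × {62, 63}, {ν, ξ, ρ} × {63}, {ξ} × {62, 63, 64}, {ν, ρ} × {62, 63}, {ν, ρ} × {62, 63, 64}, {ν, ξ, ρ} × {62, 63}, {ν, ξ, ρ} × {62, 63, 64}}; |τ_{X×Y}| = 16.

Enumerate products U × V with U ∈ τ_X, V ∈ τ_Y (deduplicated):
  ∅ × ∅ = {} (∅)
  {ξ} × {63} = {(ξ,63)}
  {ν, ρ} × {63} = {(ν,63), (ρ,63)}
  {ξ} × {62, 63} = {(ξ,62), (ξ,63)}
  {ν, ξ, ρ} × {63} = {(ν,63), (ξ,63), (ρ,63)}
  {ξ} × {62, 63, 64} = {(ξ,62), (ξ,63), (ξ,64)}
  {ν, ρ} × {62, 63} = {(ν,62), (ν,63), (ρ,62), (ρ,63)}
  {ν, ρ} × {62, 63, 64} = {(ν,62), (ν,63), (ν,64), (ρ,62), (ρ,63), (ρ,64)}
  {ν, ξ, ρ} × {62, 63} = {(ν,62), (ν,63), (ξ,62), (ξ,63), (ρ,62), (ρ,63)}
  {ν, ξ, ρ} × {62, 63, 64} = {(ν,62), (ν,63), (ν,64), (ξ,62), (ξ,63), (ξ,64), (ρ,62), (ρ,63), (ρ,64)}
These 10 distinct sets form the basis B.
Close under arbitrary unions to get τ_{X×Y}; counting gives |τ_{X×Y}| = 16.


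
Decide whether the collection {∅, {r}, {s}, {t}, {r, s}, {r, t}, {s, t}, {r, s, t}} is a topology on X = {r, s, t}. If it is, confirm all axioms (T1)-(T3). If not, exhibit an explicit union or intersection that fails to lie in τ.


τ IS a topology on X.

Axiom (T1): ∅ ∈ τ? Yes; X ∈ τ? Yes.
Axiom (T2/T3): check pairwise unions and intersections of members of τ.
All pairwise intersections and unions checked — each lies in τ. Therefore τ satisfies (T1), (T2), (T3): it IS a topology on X.


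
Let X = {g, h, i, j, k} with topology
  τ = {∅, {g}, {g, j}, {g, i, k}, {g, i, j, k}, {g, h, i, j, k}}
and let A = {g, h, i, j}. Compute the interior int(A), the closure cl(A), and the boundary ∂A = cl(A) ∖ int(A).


int(A) = {g, j}, cl(A) = {g, h, i, j, k}, ∂A = {h, i, k}.

Closed sets in (X, τ) are complements of opens:
  closed(X, τ) = {∅, {h}, {h, j}, {h, i, k}, {h, i, j, k}, {g, h, i, j, k}}.
int(A) = ⋃ {U ∈ τ : U ⊆ A}. Opens contained in A: ∅, {g}, {g, j}.
Taking the union of these: int(A) = {g, j}.
cl(A) = ⋂ {C closed : A ⊆ C}. Closed sets containing A: {g, h, i, j, k}.
Intersecting these: cl(A) = {g, h, i, j, k}.
∂A = cl(A) ∖ int(A) = {g, h, i, j, k} ∖ {g, j} = {h, i, k}.


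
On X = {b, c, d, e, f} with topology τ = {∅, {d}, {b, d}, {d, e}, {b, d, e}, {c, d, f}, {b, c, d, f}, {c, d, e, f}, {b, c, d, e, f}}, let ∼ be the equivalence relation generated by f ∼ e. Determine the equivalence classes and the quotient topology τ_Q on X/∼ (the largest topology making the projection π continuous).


X/∼ = {[b], [c], [d], [e=f]}; |τ_Q| = 5.

Equivalence classes: [b], [c], [d], [e=f].
Quotient map π: X → X/∼ sends b ↦ [b], c ↦ [c], d ↦ [d], e ↦ [e=f], f ↦ [e=f].
For each subset V ⊆ X/∼, compute π^{-1}(V) ⊆ X and check whether π^{-1}(V) ∈ τ. V is open in τ_Q iff π^{-1}(V) ∈ τ.
  V = {}: π^{-1}(V) = ∅ ∈ τ ✓.
  V = {[b]}: π^{-1}(V) = {b} ∉ τ ✗.
  V = {[c]}: π^{-1}(V) = {c} ∉ τ ✗.
  V = {[b], [c]}: π^{-1}(V) = {b, c} ∉ τ ✗.
  V = {[d]}: π^{-1}(V) = {d} ∈ τ ✓.
  V = {[b], [d]}: π^{-1}(V) = {b, d} ∈ τ ✓.
  V = {[c], [d]}: π^{-1}(V) = {c, d} ∉ τ ✗.
  V = {[b], [c], [d]}: π^{-1}(V) = {b, c, d} ∉ τ ✗.
  V = {[e=f]}: π^{-1}(V) = {e, f} ∉ τ ✗.
  V = {[b], [e=f]}: π^{-1}(V) = {b, e, f} ∉ τ ✗.
  V = {[c], [e=f]}: π^{-1}(V) = {c, e, f} ∉ τ ✗.
  V = {[b], [c], [e=f]}: π^{-1}(V) = {b, c, e, f} ∉ τ ✗.
  V = {[d], [e=f]}: π^{-1}(V) = {d, e, f} ∉ τ ✗.
  V = {[b], [d], [e=f]}: π^{-1}(V) = {b, d, e, f} ∉ τ ✗.
  V = {[c], [d], [e=f]}: π^{-1}(V) = {c, d, e, f} ∈ τ ✓.
  V = {[b], [c], [d], [e=f]}: π^{-1}(V) = {b, c, d, e, f} ∈ τ ✓.
Open sets in the quotient: τ_Q = {{}, {[d]}, {[b], [d]}, {[c], [d], [e=f]}, {[b], [c], [d], [e=f]}} (5 elements).


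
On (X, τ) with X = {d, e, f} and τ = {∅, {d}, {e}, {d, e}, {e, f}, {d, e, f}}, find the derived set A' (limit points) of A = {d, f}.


A' = ∅

For each x ∈ X, list the open sets U ∈ τ with x ∈ U, then check whether U ∩ (A ∖ {x}) ≠ ∅ for every such U.
  x = d: open {d} ∋ x has {d} ∩ (A ∖ {d}) = ∅, so x is NOT a limit point.
  x = e: open {e} ∋ x has {e} ∩ (A ∖ {e}) = ∅, so x is NOT a limit point.
  x = f: open {e, f} ∋ x has {e, f} ∩ (A ∖ {f}) = ∅, so x is NOT a limit point.
Collecting: A' = ∅.


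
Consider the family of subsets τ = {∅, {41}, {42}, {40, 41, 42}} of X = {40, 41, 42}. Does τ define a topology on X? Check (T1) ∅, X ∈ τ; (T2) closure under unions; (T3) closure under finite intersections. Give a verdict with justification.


τ is NOT a topology on X.

Axiom (T1): ∅ ∈ τ? Yes; X ∈ τ? Yes.
Axiom (T2/T3): check pairwise unions and intersections of members of τ.
Counterexample for (T2): {41} ∪ {42} = {41, 42} ∉ τ. Therefore τ is NOT a topology.


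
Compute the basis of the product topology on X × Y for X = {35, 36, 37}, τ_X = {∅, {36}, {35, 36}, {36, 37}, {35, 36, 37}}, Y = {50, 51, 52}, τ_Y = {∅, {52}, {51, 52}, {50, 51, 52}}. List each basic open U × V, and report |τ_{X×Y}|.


Basis B = {∅ × ∅, {36} × {52}, {35, 36} × {52}, {36} × {51, 52}, {36, 37} × {52}, {35, 36, 37} × {52}, {36} × {50, 51, 52}, {35, 36} × {51, 52}, {36, 37} × {51, 52}, {35, 36} × {50, 51, 52}, {35, 36, 37} × {51, 52}, {36, 37} × {50, 51, 52}, {35, 36, 37} × {50, 51, 52}}; |τ_{X×Y}| = 30.

Enumerate products U × V with U ∈ τ_X, V ∈ τ_Y (deduplicated):
  ∅ × ∅ = {} (∅)
  {36} × {52} = {(36,52)}
  {35, 36} × {52} = {(35,52), (36,52)}
  {36} × {51, 52} = {(36,51), (36,52)}
  {36, 37} × {52} = {(36,52), (37,52)}
  {35, 36, 37} × {52} = {(35,52), (36,52), (37,52)}
  {36} × {50, 51, 52} = {(36,50), (36,51), (36,52)}
  {35, 36} × {51, 52} = {(35,51), (35,52), (36,51), (36,52)}
  {36, 37} × {51, 52} = {(36,51), (36,52), (37,51), (37,52)}
  {35, 36} × {50, 51, 52} = {(35,50), (35,51), (35,52), (36,50), (36,51), (36,52)}
  {35, 36, 37} × {51, 52} = {(35,51), (35,52), (36,51), (36,52), (37,51), (37,52)}
  {36, 37} × {50, 51, 52} = {(36,50), (36,51), (36,52), (37,50), (37,51), (37,52)}
  {35, 36, 37} × {50, 51, 52} = {(35,50), (35,51), (35,52), (36,50), (36,51), (36,52), (37,50), (37,51), (37,52)}
These 13 distinct sets form the basis B.
Close under arbitrary unions to get τ_{X×Y}; counting gives |τ_{X×Y}| = 30.


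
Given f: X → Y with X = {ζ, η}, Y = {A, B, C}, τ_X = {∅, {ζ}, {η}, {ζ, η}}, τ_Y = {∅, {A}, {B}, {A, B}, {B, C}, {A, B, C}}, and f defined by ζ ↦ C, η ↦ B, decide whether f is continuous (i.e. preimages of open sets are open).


f IS continuous.

Compute f^{-1}(U) for each U ∈ τ_Y:
  U = ∅: f^{-1}(U) = ∅ ∈ τ_X ✓.
  U = {A}: f^{-1}(U) = ∅ ∈ τ_X ✓.
  U = {B}: f^{-1}(U) = {η} ∈ τ_X ✓.
  U = {A, B}: f^{-1}(U) = {η} ∈ τ_X ✓.
  U = {B, C}: f^{-1}(U) = {ζ, η} ∈ τ_X ✓.
  U = {A, B, C}: f^{-1}(U) = {ζ, η} ∈ τ_X ✓.
Every preimage lies in τ_X, so f IS continuous.


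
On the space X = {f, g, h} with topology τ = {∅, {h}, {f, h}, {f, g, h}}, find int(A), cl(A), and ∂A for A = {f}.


int(A) = ∅, cl(A) = {f, g}, ∂A = {f, g}.

Closed sets in (X, τ) are complements of opens:
  closed(X, τ) = {∅, {g}, {f, g}, {f, g, h}}.
int(A) = ⋃ {U ∈ τ : U ⊆ A}. Opens contained in A: ∅.
Taking the union of these: int(A) = ∅.
cl(A) = ⋂ {C closed : A ⊆ C}. Closed sets containing A: {f, g}, {f, g, h}.
Intersecting these: cl(A) = {f, g}.
∂A = cl(A) ∖ int(A) = {f, g} ∖ ∅ = {f, g}.


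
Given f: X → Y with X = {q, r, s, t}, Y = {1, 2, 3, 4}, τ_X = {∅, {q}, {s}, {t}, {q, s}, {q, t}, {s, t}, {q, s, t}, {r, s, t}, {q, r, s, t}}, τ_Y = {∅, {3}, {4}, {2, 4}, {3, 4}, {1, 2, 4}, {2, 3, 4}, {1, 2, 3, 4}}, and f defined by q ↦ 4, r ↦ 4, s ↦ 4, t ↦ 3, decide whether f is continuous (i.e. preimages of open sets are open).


f is NOT continuous.

Compute f^{-1}(U) for each U ∈ τ_Y:
  U = ∅: f^{-1}(U) = ∅ ∈ τ_X ✓.
  U = {3}: f^{-1}(U) = {t} ∈ τ_X ✓.
  U = {4}: f^{-1}(U) = {q, r, s} ∉ τ_X ✗.
  U = {2, 4}: f^{-1}(U) = {q, r, s} ∉ τ_X ✗.
  U = {3, 4}: f^{-1}(U) = {q, r, s, t} ∈ τ_X ✓.
  U = {1, 2, 4}: f^{-1}(U) = {q, r, s} ∉ τ_X ✗.
  U = {2, 3, 4}: f^{-1}(U) = {q, r, s, t} ∈ τ_X ✓.
  U = {1, 2, 3, 4}: f^{-1}(U) = {q, r, s, t} ∈ τ_X ✓.
Found U = {4} with f^{-1}(U) = {q, r, s} not in τ_X. Therefore f is NOT continuous.


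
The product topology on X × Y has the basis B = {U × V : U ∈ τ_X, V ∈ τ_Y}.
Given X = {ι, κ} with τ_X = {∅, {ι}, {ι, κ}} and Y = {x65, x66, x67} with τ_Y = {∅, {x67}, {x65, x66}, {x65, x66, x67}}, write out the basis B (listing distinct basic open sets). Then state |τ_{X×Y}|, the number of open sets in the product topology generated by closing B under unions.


Basis B = {∅ × ∅, {ι} × {x67}, {ι} × {x65, x66}, {ι, κ} × {x67}, {ι} × {x65, x66, x67}, {ι, κ} × {x65, x66}, {ι, κ} × {x65, x66, x67}}; |τ_{X×Y}| = 9.

Enumerate products U × V with U ∈ τ_X, V ∈ τ_Y (deduplicated):
  ∅ × ∅ = {} (∅)
  {ι} × {x67} = {(ι,x67)}
  {ι} × {x65, x66} = {(ι,x65), (ι,x66)}
  {ι, κ} × {x67} = {(ι,x67), (κ,x67)}
  {ι} × {x65, x66, x67} = {(ι,x65), (ι,x66), (ι,x67)}
  {ι, κ} × {x65, x66} = {(ι,x65), (ι,x66), (κ,x65), (κ,x66)}
  {ι, κ} × {x65, x66, x67} = {(ι,x65), (ι,x66), (ι,x67), (κ,x65), (κ,x66), (κ,x67)}
These 7 distinct sets form the basis B.
Close under arbitrary unions to get τ_{X×Y}; counting gives |τ_{X×Y}| = 9.


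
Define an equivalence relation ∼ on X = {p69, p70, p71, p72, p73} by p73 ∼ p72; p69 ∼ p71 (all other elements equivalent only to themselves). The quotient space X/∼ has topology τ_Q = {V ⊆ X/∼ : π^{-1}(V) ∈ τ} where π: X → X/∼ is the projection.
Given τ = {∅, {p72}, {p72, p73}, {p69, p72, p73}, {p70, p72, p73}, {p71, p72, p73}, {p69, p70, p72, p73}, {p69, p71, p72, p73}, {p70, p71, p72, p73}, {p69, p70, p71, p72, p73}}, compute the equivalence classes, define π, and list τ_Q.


X/∼ = {[p69=p71], [p70], [p72=p73]}; |τ_Q| = 5.

Equivalence classes: [p69=p71], [p70], [p72=p73].
Quotient map π: X → X/∼ sends p69 ↦ [p69=p71], p70 ↦ [p70], p71 ↦ [p69=p71], p72 ↦ [p72=p73], p73 ↦ [p72=p73].
For each subset V ⊆ X/∼, compute π^{-1}(V) ⊆ X and check whether π^{-1}(V) ∈ τ. V is open in τ_Q iff π^{-1}(V) ∈ τ.
  V = {}: π^{-1}(V) = ∅ ∈ τ ✓.
  V = {[p69=p71]}: π^{-1}(V) = {p69, p71} ∉ τ ✗.
  V = {[p70]}: π^{-1}(V) = {p70} ∉ τ ✗.
  V = {[p69=p71], [p70]}: π^{-1}(V) = {p69, p70, p71} ∉ τ ✗.
  V = {[p72=p73]}: π^{-1}(V) = {p72, p73} ∈ τ ✓.
  V = {[p69=p71], [p72=p73]}: π^{-1}(V) = {p69, p71, p72, p73} ∈ τ ✓.
  V = {[p70], [p72=p73]}: π^{-1}(V) = {p70, p72, p73} ∈ τ ✓.
  V = {[p69=p71], [p70], [p72=p73]}: π^{-1}(V) = {p69, p70, p71, p72, p73} ∈ τ ✓.
Open sets in the quotient: τ_Q = {{}, {[p72=p73]}, {[p69=p71], [p72=p73]}, {[p70], [p72=p73]}, {[p69=p71], [p70], [p72=p73]}} (5 elements).


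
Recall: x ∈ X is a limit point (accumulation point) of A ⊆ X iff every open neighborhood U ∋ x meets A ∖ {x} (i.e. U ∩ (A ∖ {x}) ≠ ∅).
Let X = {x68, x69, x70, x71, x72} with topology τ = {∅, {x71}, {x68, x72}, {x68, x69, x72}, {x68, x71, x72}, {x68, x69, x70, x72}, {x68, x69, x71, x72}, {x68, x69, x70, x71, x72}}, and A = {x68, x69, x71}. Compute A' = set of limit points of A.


A' = {x69, x70, x72}

For each x ∈ X, list the open sets U ∈ τ with x ∈ U, then check whether U ∩ (A ∖ {x}) ≠ ∅ for every such U.
  x = x68: open {x68, x72} ∋ x has {x68, x72} ∩ (A ∖ {x68}) = ∅, so x is NOT a limit point.
  x = x69: opens ∋ x are {x68, x69, x72}, {x68, x69, x70, x72}, {x68, x69, x71, x72}, {x68, x69, x70, x71, x72}; each meets A ∖ {x69}, so x IS a limit point.
  x = x70: opens ∋ x are {x68, x69, x70, x72}, {x68, x69, x70, x71, x72}; each meets A ∖ {x70}, so x IS a limit point.
  x = x71: open {x71} ∋ x has {x71} ∩ (A ∖ {x71}) = ∅, so x is NOT a limit point.
  x = x72: opens ∋ x are {x68, x72}, {x68, x69, x72}, {x68, x71, x72}, {x68, x69, x70, x72}, {x68, x69, x71, x72}, {x68, x69, x70, x71, x72}; each meets A ∖ {x72}, so x IS a limit point.
Collecting: A' = {x69, x70, x72}.


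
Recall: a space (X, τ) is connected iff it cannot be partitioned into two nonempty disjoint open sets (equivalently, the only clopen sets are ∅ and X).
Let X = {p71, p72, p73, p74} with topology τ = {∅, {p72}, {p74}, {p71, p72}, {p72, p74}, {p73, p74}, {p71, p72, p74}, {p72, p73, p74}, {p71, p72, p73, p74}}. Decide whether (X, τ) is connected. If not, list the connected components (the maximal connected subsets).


(X, τ) is disconnected; components = [{p71, p72}, {p73, p74}].

Find clopen sets (U ∈ τ with X ∖ U ∈ τ):
  U = ∅, X ∖ U = {p71, p72, p73, p74} — both open, so U is clopen.
  U = {p71, p72}, X ∖ U = {p73, p74} — both open, so U is clopen.
  U = {p73, p74}, X ∖ U = {p71, p72} — both open, so U is clopen.
  U = {p71, p72, p73, p74}, X ∖ U = ∅ — both open, so U is clopen.
Nontrivial clopen(s) exist: e.g. {p71, p72}. So (X, τ) is disconnected.
Compute connected components by grouping points that agree on all clopens:
  component: {p71, p72}
  component: {p73, p74}


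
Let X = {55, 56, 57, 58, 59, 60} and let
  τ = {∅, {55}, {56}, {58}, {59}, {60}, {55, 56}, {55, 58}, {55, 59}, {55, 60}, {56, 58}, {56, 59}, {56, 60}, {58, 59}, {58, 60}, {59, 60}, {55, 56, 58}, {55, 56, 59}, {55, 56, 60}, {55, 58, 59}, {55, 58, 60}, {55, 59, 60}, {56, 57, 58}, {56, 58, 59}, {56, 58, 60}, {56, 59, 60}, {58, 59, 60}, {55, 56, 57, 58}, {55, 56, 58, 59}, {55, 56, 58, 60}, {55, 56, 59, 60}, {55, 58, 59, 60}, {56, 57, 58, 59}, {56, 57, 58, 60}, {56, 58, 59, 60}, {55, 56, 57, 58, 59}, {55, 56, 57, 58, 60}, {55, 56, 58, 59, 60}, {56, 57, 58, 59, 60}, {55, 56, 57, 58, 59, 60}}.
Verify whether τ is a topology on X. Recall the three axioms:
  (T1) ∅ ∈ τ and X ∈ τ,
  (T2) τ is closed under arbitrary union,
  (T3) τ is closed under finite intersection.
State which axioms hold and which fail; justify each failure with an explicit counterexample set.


τ IS a topology on X.

Axiom (T1): ∅ ∈ τ? Yes; X ∈ τ? Yes.
Axiom (T2/T3): check pairwise unions and intersections of members of τ.
All pairwise intersections and unions checked — each lies in τ. Therefore τ satisfies (T1), (T2), (T3): it IS a topology on X.


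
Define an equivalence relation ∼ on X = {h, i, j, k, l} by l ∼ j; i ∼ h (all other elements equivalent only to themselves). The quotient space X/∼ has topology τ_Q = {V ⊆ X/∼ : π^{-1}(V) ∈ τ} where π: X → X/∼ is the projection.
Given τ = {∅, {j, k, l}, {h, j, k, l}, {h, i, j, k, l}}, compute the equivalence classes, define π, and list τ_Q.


X/∼ = {[h=i], [j=l], [k]}; |τ_Q| = 3.

Equivalence classes: [h=i], [j=l], [k].
Quotient map π: X → X/∼ sends h ↦ [h=i], i ↦ [h=i], j ↦ [j=l], k ↦ [k], l ↦ [j=l].
For each subset V ⊆ X/∼, compute π^{-1}(V) ⊆ X and check whether π^{-1}(V) ∈ τ. V is open in τ_Q iff π^{-1}(V) ∈ τ.
  V = {}: π^{-1}(V) = ∅ ∈ τ ✓.
  V = {[h=i]}: π^{-1}(V) = {h, i} ∉ τ ✗.
  V = {[j=l]}: π^{-1}(V) = {j, l} ∉ τ ✗.
  V = {[h=i], [j=l]}: π^{-1}(V) = {h, i, j, l} ∉ τ ✗.
  V = {[k]}: π^{-1}(V) = {k} ∉ τ ✗.
  V = {[h=i], [k]}: π^{-1}(V) = {h, i, k} ∉ τ ✗.
  V = {[j=l], [k]}: π^{-1}(V) = {j, k, l} ∈ τ ✓.
  V = {[h=i], [j=l], [k]}: π^{-1}(V) = {h, i, j, k, l} ∈ τ ✓.
Open sets in the quotient: τ_Q = {{}, {[j=l], [k]}, {[h=i], [j=l], [k]}} (3 elements).


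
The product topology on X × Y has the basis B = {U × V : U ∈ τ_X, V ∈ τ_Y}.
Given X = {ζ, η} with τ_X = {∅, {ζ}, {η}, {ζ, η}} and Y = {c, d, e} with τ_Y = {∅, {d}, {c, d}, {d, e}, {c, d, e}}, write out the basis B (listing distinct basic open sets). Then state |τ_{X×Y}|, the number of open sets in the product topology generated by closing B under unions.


Basis B = {∅ × ∅, {ζ} × {d}, {η} × {d}, {ζ} × {c, d}, {ζ} × {d, e}, {ζ, η} × {d}, {η} × {c, d}, {η} × {d, e}, {ζ} × {c, d, e}, {η} × {c, d, e}, {ζ, η} × {c, d}, {ζ, η} × {d, e}, {ζ, η} × {c, d, e}}; |τ_{X×Y}| = 25.

Enumerate products U × V with U ∈ τ_X, V ∈ τ_Y (deduplicated):
  ∅ × ∅ = {} (∅)
  {ζ} × {d} = {(ζ,d)}
  {η} × {d} = {(η,d)}
  {ζ} × {c, d} = {(ζ,c), (ζ,d)}
  {ζ} × {d, e} = {(ζ,d), (ζ,e)}
  {ζ, η} × {d} = {(ζ,d), (η,d)}
  {η} × {c, d} = {(η,c), (η,d)}
  {η} × {d, e} = {(η,d), (η,e)}
  {ζ} × {c, d, e} = {(ζ,c), (ζ,d), (ζ,e)}
  {η} × {c, d, e} = {(η,c), (η,d), (η,e)}
  {ζ, η} × {c, d} = {(ζ,c), (ζ,d), (η,c), (η,d)}
  {ζ, η} × {d, e} = {(ζ,d), (ζ,e), (η,d), (η,e)}
  {ζ, η} × {c, d, e} = {(ζ,c), (ζ,d), (ζ,e), (η,c), (η,d), (η,e)}
These 13 distinct sets form the basis B.
Close under arbitrary unions to get τ_{X×Y}; counting gives |τ_{X×Y}| = 25.


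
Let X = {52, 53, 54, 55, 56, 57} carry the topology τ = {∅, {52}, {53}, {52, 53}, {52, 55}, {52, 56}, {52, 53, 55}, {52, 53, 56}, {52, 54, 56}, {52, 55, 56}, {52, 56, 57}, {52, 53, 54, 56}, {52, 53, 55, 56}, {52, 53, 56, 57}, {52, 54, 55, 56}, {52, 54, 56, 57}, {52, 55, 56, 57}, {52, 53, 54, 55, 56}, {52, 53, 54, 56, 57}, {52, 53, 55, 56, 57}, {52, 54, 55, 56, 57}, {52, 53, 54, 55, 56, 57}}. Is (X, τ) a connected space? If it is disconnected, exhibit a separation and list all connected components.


(X, τ) is disconnected; components = [{53}, {52, 54, 55, 56, 57}].

Find clopen sets (U ∈ τ with X ∖ U ∈ τ):
  U = ∅, X ∖ U = {52, 53, 54, 55, 56, 57} — both open, so U is clopen.
  U = {53}, X ∖ U = {52, 54, 55, 56, 57} — both open, so U is clopen.
  U = {52, 54, 55, 56, 57}, X ∖ U = {53} — both open, so U is clopen.
  U = {52, 53, 54, 55, 56, 57}, X ∖ U = ∅ — both open, so U is clopen.
Nontrivial clopen(s) exist: e.g. {53}. So (X, τ) is disconnected.
Compute connected components by grouping points that agree on all clopens:
  component: {53}
  component: {52, 54, 55, 56, 57}


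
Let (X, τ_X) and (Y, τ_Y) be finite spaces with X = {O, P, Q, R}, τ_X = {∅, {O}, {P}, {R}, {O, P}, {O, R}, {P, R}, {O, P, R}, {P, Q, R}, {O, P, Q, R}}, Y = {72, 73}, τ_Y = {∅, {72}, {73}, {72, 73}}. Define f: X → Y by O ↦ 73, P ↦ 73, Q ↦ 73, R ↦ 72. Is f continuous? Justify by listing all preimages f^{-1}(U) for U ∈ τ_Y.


f is NOT continuous.

Compute f^{-1}(U) for each U ∈ τ_Y:
  U = ∅: f^{-1}(U) = ∅ ∈ τ_X ✓.
  U = {72}: f^{-1}(U) = {R} ∈ τ_X ✓.
  U = {73}: f^{-1}(U) = {O, P, Q} ∉ τ_X ✗.
  U = {72, 73}: f^{-1}(U) = {O, P, Q, R} ∈ τ_X ✓.
Found U = {73} with f^{-1}(U) = {O, P, Q} not in τ_X. Therefore f is NOT continuous.


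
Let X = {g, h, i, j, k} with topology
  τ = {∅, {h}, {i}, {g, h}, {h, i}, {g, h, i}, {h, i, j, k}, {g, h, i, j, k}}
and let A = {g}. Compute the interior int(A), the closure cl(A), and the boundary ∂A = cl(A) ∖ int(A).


int(A) = ∅, cl(A) = {g}, ∂A = {g}.

Closed sets in (X, τ) are complements of opens:
  closed(X, τ) = {∅, {g}, {j, k}, {g, j, k}, {i, j, k}, {g, h, j, k}, {g, i, j, k}, {g, h, i, j, k}}.
int(A) = ⋃ {U ∈ τ : U ⊆ A}. Opens contained in A: ∅.
Taking the union of these: int(A) = ∅.
cl(A) = ⋂ {C closed : A ⊆ C}. Closed sets containing A: {g}, {g, j, k}, {g, h, j, k}, {g, i, j, k}, {g, h, i, j, k}.
Intersecting these: cl(A) = {g}.
∂A = cl(A) ∖ int(A) = {g} ∖ ∅ = {g}.


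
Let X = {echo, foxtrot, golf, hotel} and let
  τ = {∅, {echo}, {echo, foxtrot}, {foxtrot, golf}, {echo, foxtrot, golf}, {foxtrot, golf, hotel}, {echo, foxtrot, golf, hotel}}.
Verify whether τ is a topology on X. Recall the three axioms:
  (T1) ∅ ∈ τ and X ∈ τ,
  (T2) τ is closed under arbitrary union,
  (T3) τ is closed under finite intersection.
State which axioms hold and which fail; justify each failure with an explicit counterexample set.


τ is NOT a topology on X.

Axiom (T1): ∅ ∈ τ? Yes; X ∈ τ? Yes.
Axiom (T2/T3): check pairwise unions and intersections of members of τ.
Counterexample for (T3): {echo, foxtrot} ∩ {foxtrot, golf} = {foxtrot} ∉ τ. Therefore τ is NOT a topology.


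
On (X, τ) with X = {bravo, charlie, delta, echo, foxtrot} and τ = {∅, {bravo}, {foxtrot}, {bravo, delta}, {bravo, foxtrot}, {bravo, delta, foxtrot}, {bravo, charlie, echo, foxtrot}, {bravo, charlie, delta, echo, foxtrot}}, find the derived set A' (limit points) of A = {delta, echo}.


A' = {charlie}

For each x ∈ X, list the open sets U ∈ τ with x ∈ U, then check whether U ∩ (A ∖ {x}) ≠ ∅ for every such U.
  x = bravo: open {bravo} ∋ x has {bravo} ∩ (A ∖ {bravo}) = ∅, so x is NOT a limit point.
  x = charlie: opens ∋ x are {bravo, charlie, echo, foxtrot}, {bravo, charlie, delta, echo, foxtrot}; each meets A ∖ {charlie}, so x IS a limit point.
  x = delta: open {bravo, delta} ∋ x has {bravo, delta} ∩ (A ∖ {delta}) = ∅, so x is NOT a limit point.
  x = echo: open {bravo, charlie, echo, foxtrot} ∋ x has {bravo, charlie, echo, foxtrot} ∩ (A ∖ {echo}) = ∅, so x is NOT a limit point.
  x = foxtrot: open {foxtrot} ∋ x has {foxtrot} ∩ (A ∖ {foxtrot}) = ∅, so x is NOT a limit point.
Collecting: A' = {charlie}.


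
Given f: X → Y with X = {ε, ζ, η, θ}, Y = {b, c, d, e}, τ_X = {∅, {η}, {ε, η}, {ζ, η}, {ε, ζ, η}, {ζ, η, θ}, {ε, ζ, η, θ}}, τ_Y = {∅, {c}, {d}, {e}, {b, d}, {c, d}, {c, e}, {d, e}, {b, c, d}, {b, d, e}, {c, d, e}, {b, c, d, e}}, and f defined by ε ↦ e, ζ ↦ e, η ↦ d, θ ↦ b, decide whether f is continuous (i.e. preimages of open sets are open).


f is NOT continuous.

Compute f^{-1}(U) for each U ∈ τ_Y:
  U = ∅: f^{-1}(U) = ∅ ∈ τ_X ✓.
  U = {c}: f^{-1}(U) = ∅ ∈ τ_X ✓.
  U = {d}: f^{-1}(U) = {η} ∈ τ_X ✓.
  U = {e}: f^{-1}(U) = {ε, ζ} ∉ τ_X ✗.
  U = {b, d}: f^{-1}(U) = {η, θ} ∉ τ_X ✗.
  U = {c, d}: f^{-1}(U) = {η} ∈ τ_X ✓.
  U = {c, e}: f^{-1}(U) = {ε, ζ} ∉ τ_X ✗.
  U = {d, e}: f^{-1}(U) = {ε, ζ, η} ∈ τ_X ✓.
  U = {b, c, d}: f^{-1}(U) = {η, θ} ∉ τ_X ✗.
  U = {b, d, e}: f^{-1}(U) = {ε, ζ, η, θ} ∈ τ_X ✓.
  U = {c, d, e}: f^{-1}(U) = {ε, ζ, η} ∈ τ_X ✓.
  U = {b, c, d, e}: f^{-1}(U) = {ε, ζ, η, θ} ∈ τ_X ✓.
Found U = {e} with f^{-1}(U) = {ε, ζ} not in τ_X. Therefore f is NOT continuous.


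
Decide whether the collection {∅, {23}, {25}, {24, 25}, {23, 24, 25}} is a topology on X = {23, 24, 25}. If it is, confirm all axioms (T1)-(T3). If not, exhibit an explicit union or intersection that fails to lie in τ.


τ is NOT a topology on X.

Axiom (T1): ∅ ∈ τ? Yes; X ∈ τ? Yes.
Axiom (T2/T3): check pairwise unions and intersections of members of τ.
Counterexample for (T2): {23} ∪ {25} = {23, 25} ∉ τ. Therefore τ is NOT a topology.


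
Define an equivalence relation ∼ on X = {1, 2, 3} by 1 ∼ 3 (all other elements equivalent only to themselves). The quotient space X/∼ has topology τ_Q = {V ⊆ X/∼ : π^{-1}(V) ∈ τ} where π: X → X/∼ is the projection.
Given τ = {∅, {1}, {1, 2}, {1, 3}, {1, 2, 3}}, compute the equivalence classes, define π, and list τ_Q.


X/∼ = {[1=3], [2]}; |τ_Q| = 3.

Equivalence classes: [1=3], [2].
Quotient map π: X → X/∼ sends 1 ↦ [1=3], 2 ↦ [2], 3 ↦ [1=3].
For each subset V ⊆ X/∼, compute π^{-1}(V) ⊆ X and check whether π^{-1}(V) ∈ τ. V is open in τ_Q iff π^{-1}(V) ∈ τ.
  V = {}: π^{-1}(V) = ∅ ∈ τ ✓.
  V = {[1=3]}: π^{-1}(V) = {1, 3} ∈ τ ✓.
  V = {[2]}: π^{-1}(V) = {2} ∉ τ ✗.
  V = {[1=3], [2]}: π^{-1}(V) = {1, 2, 3} ∈ τ ✓.
Open sets in the quotient: τ_Q = {{}, {[1=3]}, {[1=3], [2]}} (3 elements).


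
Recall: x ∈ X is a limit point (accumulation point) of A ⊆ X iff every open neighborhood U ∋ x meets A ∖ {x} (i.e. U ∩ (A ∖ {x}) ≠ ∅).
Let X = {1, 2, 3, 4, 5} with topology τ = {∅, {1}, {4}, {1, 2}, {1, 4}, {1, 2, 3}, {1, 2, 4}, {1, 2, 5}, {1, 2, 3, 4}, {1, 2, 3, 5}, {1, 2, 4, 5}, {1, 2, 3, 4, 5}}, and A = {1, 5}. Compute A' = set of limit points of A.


A' = {2, 3, 5}

For each x ∈ X, list the open sets U ∈ τ with x ∈ U, then check whether U ∩ (A ∖ {x}) ≠ ∅ for every such U.
  x = 1: open {1} ∋ x has {1} ∩ (A ∖ {1}) = ∅, so x is NOT a limit point.
  x = 2: opens ∋ x are {1, 2}, {1, 2, 3}, {1, 2, 4}, {1, 2, 5}, {1, 2, 3, 4}, {1, 2, 3, 5}, {1, 2, 4, 5}, {1, 2, 3, 4, 5}; each meets A ∖ {2}, so x IS a limit point.
  x = 3: opens ∋ x are {1, 2, 3}, {1, 2, 3, 4}, {1, 2, 3, 5}, {1, 2, 3, 4, 5}; each meets A ∖ {3}, so x IS a limit point.
  x = 4: open {4} ∋ x has {4} ∩ (A ∖ {4}) = ∅, so x is NOT a limit point.
  x = 5: opens ∋ x are {1, 2, 5}, {1, 2, 3, 5}, {1, 2, 4, 5}, {1, 2, 3, 4, 5}; each meets A ∖ {5}, so x IS a limit point.
Collecting: A' = {2, 3, 5}.


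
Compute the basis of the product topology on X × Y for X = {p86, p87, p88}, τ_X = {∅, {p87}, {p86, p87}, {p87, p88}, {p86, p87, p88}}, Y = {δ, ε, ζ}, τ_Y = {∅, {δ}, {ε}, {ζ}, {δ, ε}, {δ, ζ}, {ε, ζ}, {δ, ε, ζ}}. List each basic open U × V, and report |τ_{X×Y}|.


Basis B = {∅ × ∅, {p87} × {δ}, {p87} × {ε}, {p87} × {ζ}, {p86, p87} × {δ}, {p86, p87} × {ε}, {p86, p87} × {ζ}, {p87} × {δ, ε}, {p87} × {δ, ζ}, {p87, p88} × {δ}, {p87} × {ε, ζ}, {p87, p88} × {ε}, {p87, p88} × {ζ}, {p86, p87, p88} × {δ}, {p86, p87, p88} × {ε}, {p86, p87, p88} × {ζ}, {p87} × {δ, ε, ζ}, {p86, p87} × {δ, ε}, {p86, p87} × {δ, ζ}, {p86, p87} × {ε, ζ}, {p87, p88} × {δ, ε}, {p87, p88} × {δ, ζ}, {p87, p88} × {ε, ζ}, {p86, p87} × {δ, ε, ζ}, {p86, p87, p88} × {δ, ε}, {p86, p87, p88} × {δ, ζ}, {p86, p87, p88} × {ε, ζ}, {p87, p88} × {δ, ε, ζ}, {p86, p87, p88} × {δ, ε, ζ}}; |τ_{X×Y}| = 125.

Enumerate products U × V with U ∈ τ_X, V ∈ τ_Y (deduplicated):
  ∅ × ∅ = {} (∅)
  {p87} × {δ} = {(p87,δ)}
  {p87} × {ε} = {(p87,ε)}
  {p87} × {ζ} = {(p87,ζ)}
  {p86, p87} × {δ} = {(p86,δ), (p87,δ)}
  {p86, p87} × {ε} = {(p86,ε), (p87,ε)}
  {p86, p87} × {ζ} = {(p86,ζ), (p87,ζ)}
  {p87} × {δ, ε} = {(p87,δ), (p87,ε)}
  {p87} × {δ, ζ} = {(p87,δ), (p87,ζ)}
  {p87, p88} × {δ} = {(p87,δ), (p88,δ)}
  {p87} × {ε, ζ} = {(p87,ε), (p87,ζ)}
  {p87, p88} × {ε} = {(p87,ε), (p88,ε)}
  {p87, p88} × {ζ} = {(p87,ζ), (p88,ζ)}
  {p86, p87, p88} × {δ} = {(p86,δ), (p87,δ), (p88,δ)}
  {p86, p87, p88} × {ε} = {(p86,ε), (p87,ε), (p88,ε)}
  {p86, p87, p88} × {ζ} = {(p86,ζ), (p87,ζ), (p88,ζ)}
  {p87} × {δ, ε, ζ} = {(p87,δ), (p87,ε), (p87,ζ)}
  {p86, p87} × {δ, ε} = {(p86,δ), (p86,ε), (p87,δ), (p87,ε)}
  {p86, p87} × {δ, ζ} = {(p86,δ), (p86,ζ), (p87,δ), (p87,ζ)}
  {p86, p87} × {ε, ζ} = {(p86,ε), (p86,ζ), (p87,ε), (p87,ζ)}
  {p87, p88} × {δ, ε} = {(p87,δ), (p87,ε), (p88,δ), (p88,ε)}
  {p87, p88} × {δ, ζ} = {(p87,δ), (p87,ζ), (p88,δ), (p88,ζ)}
  {p87, p88} × {ε, ζ} = {(p87,ε), (p87,ζ), (p88,ε), (p88,ζ)}
  {p86, p87} × {δ, ε, ζ} = {(p86,δ), (p86,ε), (p86,ζ), (p87,δ), (p87,ε), (p87,ζ)}
  {p86, p87, p88} × {δ, ε} = {(p86,δ), (p86,ε), (p87,δ), (p87,ε), (p88,δ), (p88,ε)}
  {p86, p87, p88} × {δ, ζ} = {(p86,δ), (p86,ζ), (p87,δ), (p87,ζ), (p88,δ), (p88,ζ)}
  {p86, p87, p88} × {ε, ζ} = {(p86,ε), (p86,ζ), (p87,ε), (p87,ζ), (p88,ε), (p88,ζ)}
  {p87, p88} × {δ, ε, ζ} = {(p87,δ), (p87,ε), (p87,ζ), (p88,δ), (p88,ε), (p88,ζ)}
  {p86, p87, p88} × {δ, ε, ζ} = {(p86,δ), (p86,ε), (p86,ζ), (p87,δ), (p87,ε), (p87,ζ), (p88,δ), (p88,ε), (p88,ζ)}
These 29 distinct sets form the basis B.
Close under arbitrary unions to get τ_{X×Y}; counting gives |τ_{X×Y}| = 125.


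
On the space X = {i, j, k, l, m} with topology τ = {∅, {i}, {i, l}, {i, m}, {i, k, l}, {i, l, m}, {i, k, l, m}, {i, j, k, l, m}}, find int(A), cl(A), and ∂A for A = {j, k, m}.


int(A) = ∅, cl(A) = {j, k, m}, ∂A = {j, k, m}.

Closed sets in (X, τ) are complements of opens:
  closed(X, τ) = {∅, {j}, {j, k}, {j, m}, {j, k, l}, {j, k, m}, {j, k, l, m}, {i, j, k, l, m}}.
int(A) = ⋃ {U ∈ τ : U ⊆ A}. Opens contained in A: ∅.
Taking the union of these: int(A) = ∅.
cl(A) = ⋂ {C closed : A ⊆ C}. Closed sets containing A: {j, k, m}, {j, k, l, m}, {i, j, k, l, m}.
Intersecting these: cl(A) = {j, k, m}.
∂A = cl(A) ∖ int(A) = {j, k, m} ∖ ∅ = {j, k, m}.


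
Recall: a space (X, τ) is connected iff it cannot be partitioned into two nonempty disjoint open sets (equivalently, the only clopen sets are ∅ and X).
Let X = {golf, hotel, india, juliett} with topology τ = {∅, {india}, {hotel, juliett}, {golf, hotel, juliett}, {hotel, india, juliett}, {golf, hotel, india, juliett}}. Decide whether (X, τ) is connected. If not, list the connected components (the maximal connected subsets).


(X, τ) is disconnected; components = [{india}, {golf, hotel, juliett}].

Find clopen sets (U ∈ τ with X ∖ U ∈ τ):
  U = ∅, X ∖ U = {golf, hotel, india, juliett} — both open, so U is clopen.
  U = {india}, X ∖ U = {golf, hotel, juliett} — both open, so U is clopen.
  U = {golf, hotel, juliett}, X ∖ U = {india} — both open, so U is clopen.
  U = {golf, hotel, india, juliett}, X ∖ U = ∅ — both open, so U is clopen.
Nontrivial clopen(s) exist: e.g. {golf, hotel, juliett}. So (X, τ) is disconnected.
Compute connected components by grouping points that agree on all clopens:
  component: {india}
  component: {golf, hotel, juliett}


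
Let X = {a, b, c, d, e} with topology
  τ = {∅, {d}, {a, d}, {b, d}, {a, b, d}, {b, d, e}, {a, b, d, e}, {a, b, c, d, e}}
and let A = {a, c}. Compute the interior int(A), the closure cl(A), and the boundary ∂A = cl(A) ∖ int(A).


int(A) = ∅, cl(A) = {a, c}, ∂A = {a, c}.

Closed sets in (X, τ) are complements of opens:
  closed(X, τ) = {∅, {c}, {a, c}, {c, e}, {a, c, e}, {b, c, e}, {a, b, c, e}, {a, b, c, d, e}}.
int(A) = ⋃ {U ∈ τ : U ⊆ A}. Opens contained in A: ∅.
Taking the union of these: int(A) = ∅.
cl(A) = ⋂ {C closed : A ⊆ C}. Closed sets containing A: {a, c}, {a, c, e}, {a, b, c, e}, {a, b, c, d, e}.
Intersecting these: cl(A) = {a, c}.
∂A = cl(A) ∖ int(A) = {a, c} ∖ ∅ = {a, c}.


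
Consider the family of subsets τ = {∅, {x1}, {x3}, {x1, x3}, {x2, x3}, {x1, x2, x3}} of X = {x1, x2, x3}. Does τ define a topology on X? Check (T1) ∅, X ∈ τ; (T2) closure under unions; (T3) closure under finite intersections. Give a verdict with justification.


τ IS a topology on X.

Axiom (T1): ∅ ∈ τ? Yes; X ∈ τ? Yes.
Axiom (T2/T3): check pairwise unions and intersections of members of τ.
All pairwise intersections and unions checked — each lies in τ. Therefore τ satisfies (T1), (T2), (T3): it IS a topology on X.


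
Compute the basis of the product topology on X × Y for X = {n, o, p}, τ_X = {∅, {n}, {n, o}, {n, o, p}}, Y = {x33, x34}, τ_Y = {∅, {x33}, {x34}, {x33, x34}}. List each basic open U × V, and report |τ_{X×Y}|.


Basis B = {∅ × ∅, {n} × {x33}, {n} × {x34}, {n} × {x33, x34}, {n, o} × {x33}, {n, o} × {x34}, {n, o, p} × {x33}, {n, o, p} × {x34}, {n, o} × {x33, x34}, {n, o, p} × {x33, x34}}; |τ_{X×Y}| = 16.

Enumerate products U × V with U ∈ τ_X, V ∈ τ_Y (deduplicated):
  ∅ × ∅ = {} (∅)
  {n} × {x33} = {(n,x33)}
  {n} × {x34} = {(n,x34)}
  {n} × {x33, x34} = {(n,x33), (n,x34)}
  {n, o} × {x33} = {(n,x33), (o,x33)}
  {n, o} × {x34} = {(n,x34), (o,x34)}
  {n, o, p} × {x33} = {(n,x33), (o,x33), (p,x33)}
  {n, o, p} × {x34} = {(n,x34), (o,x34), (p,x34)}
  {n, o} × {x33, x34} = {(n,x33), (n,x34), (o,x33), (o,x34)}
  {n, o, p} × {x33, x34} = {(n,x33), (n,x34), (o,x33), (o,x34), (p,x33), (p,x34)}
These 10 distinct sets form the basis B.
Close under arbitrary unions to get τ_{X×Y}; counting gives |τ_{X×Y}| = 16.


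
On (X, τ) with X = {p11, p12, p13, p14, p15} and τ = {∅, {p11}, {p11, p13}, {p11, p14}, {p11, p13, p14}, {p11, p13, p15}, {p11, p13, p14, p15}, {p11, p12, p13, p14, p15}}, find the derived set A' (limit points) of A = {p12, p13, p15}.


A' = {p12, p15}

For each x ∈ X, list the open sets U ∈ τ with x ∈ U, then check whether U ∩ (A ∖ {x}) ≠ ∅ for every such U.
  x = p11: open {p11} ∋ x has {p11} ∩ (A ∖ {p11}) = ∅, so x is NOT a limit point.
  x = p12: opens ∋ x are {p11, p12, p13, p14, p15}; each meets A ∖ {p12}, so x IS a limit point.
  x = p13: open {p11, p13} ∋ x has {p11, p13} ∩ (A ∖ {p13}) = ∅, so x is NOT a limit point.
  x = p14: open {p11, p14} ∋ x has {p11, p14} ∩ (A ∖ {p14}) = ∅, so x is NOT a limit point.
  x = p15: opens ∋ x are {p11, p13, p15}, {p11, p13, p14, p15}, {p11, p12, p13, p14, p15}; each meets A ∖ {p15}, so x IS a limit point.
Collecting: A' = {p12, p15}.


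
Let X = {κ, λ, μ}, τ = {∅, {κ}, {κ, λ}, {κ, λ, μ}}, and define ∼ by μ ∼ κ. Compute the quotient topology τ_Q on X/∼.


X/∼ = {[κ=μ], [λ]}; |τ_Q| = 2.

Equivalence classes: [κ=μ], [λ].
Quotient map π: X → X/∼ sends κ ↦ [κ=μ], λ ↦ [λ], μ ↦ [κ=μ].
For each subset V ⊆ X/∼, compute π^{-1}(V) ⊆ X and check whether π^{-1}(V) ∈ τ. V is open in τ_Q iff π^{-1}(V) ∈ τ.
  V = {}: π^{-1}(V) = ∅ ∈ τ ✓.
  V = {[κ=μ]}: π^{-1}(V) = {κ, μ} ∉ τ ✗.
  V = {[λ]}: π^{-1}(V) = {λ} ∉ τ ✗.
  V = {[κ=μ], [λ]}: π^{-1}(V) = {κ, λ, μ} ∈ τ ✓.
Open sets in the quotient: τ_Q = {{}, {[κ=μ], [λ]}} (2 elements).


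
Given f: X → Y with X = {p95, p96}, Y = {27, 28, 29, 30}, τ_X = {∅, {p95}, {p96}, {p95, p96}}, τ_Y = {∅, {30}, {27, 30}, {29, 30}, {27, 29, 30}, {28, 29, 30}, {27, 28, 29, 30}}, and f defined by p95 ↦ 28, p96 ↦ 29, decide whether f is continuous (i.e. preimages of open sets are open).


f IS continuous.

Compute f^{-1}(U) for each U ∈ τ_Y:
  U = ∅: f^{-1}(U) = ∅ ∈ τ_X ✓.
  U = {30}: f^{-1}(U) = ∅ ∈ τ_X ✓.
  U = {27, 30}: f^{-1}(U) = ∅ ∈ τ_X ✓.
  U = {29, 30}: f^{-1}(U) = {p96} ∈ τ_X ✓.
  U = {27, 29, 30}: f^{-1}(U) = {p96} ∈ τ_X ✓.
  U = {28, 29, 30}: f^{-1}(U) = {p95, p96} ∈ τ_X ✓.
  U = {27, 28, 29, 30}: f^{-1}(U) = {p95, p96} ∈ τ_X ✓.
Every preimage lies in τ_X, so f IS continuous.


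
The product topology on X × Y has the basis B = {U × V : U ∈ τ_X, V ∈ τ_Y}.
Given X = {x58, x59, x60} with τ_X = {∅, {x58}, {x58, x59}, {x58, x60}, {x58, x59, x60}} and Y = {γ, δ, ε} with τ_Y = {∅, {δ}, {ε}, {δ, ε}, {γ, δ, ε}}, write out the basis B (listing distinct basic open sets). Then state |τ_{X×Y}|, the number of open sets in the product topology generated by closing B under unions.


Basis B = {∅ × ∅, {x58} × {δ}, {x58} × {ε}, {x58} × {δ, ε}, {x58, x59} × {δ}, {x58, x60} × {δ}, {x58, x59} × {ε}, {x58, x60} × {ε}, {x58} × {γ, δ, ε}, {x58, x59, x60} × {δ}, {x58, x59, x60} × {ε}, {x58, x59} × {δ, ε}, {x58, x60} × {δ, ε}, {x58, x59} × {γ, δ, ε}, {x58, x60} × {γ, δ, ε}, {x58, x59, x60} × {δ, ε}, {x58, x59, x60} × {γ, δ, ε}}; |τ_{X×Y}| = 50.

Enumerate products U × V with U ∈ τ_X, V ∈ τ_Y (deduplicated):
  ∅ × ∅ = {} (∅)
  {x58} × {δ} = {(x58,δ)}
  {x58} × {ε} = {(x58,ε)}
  {x58} × {δ, ε} = {(x58,δ), (x58,ε)}
  {x58, x59} × {δ} = {(x58,δ), (x59,δ)}
  {x58, x60} × {δ} = {(x58,δ), (x60,δ)}
  {x58, x59} × {ε} = {(x58,ε), (x59,ε)}
  {x58, x60} × {ε} = {(x58,ε), (x60,ε)}
  {x58} × {γ, δ, ε} = {(x58,γ), (x58,δ), (x58,ε)}
  {x58, x59, x60} × {δ} = {(x58,δ), (x59,δ), (x60,δ)}
  {x58, x59, x60} × {ε} = {(x58,ε), (x59,ε), (x60,ε)}
  {x58, x59} × {δ, ε} = {(x58,δ), (x58,ε), (x59,δ), (x59,ε)}
  {x58, x60} × {δ, ε} = {(x58,δ), (x58,ε), (x60,δ), (x60,ε)}
  {x58, x59} × {γ, δ, ε} = {(x58,γ), (x58,δ), (x58,ε), (x59,γ), (x59,δ), (x59,ε)}
  {x58, x60} × {γ, δ, ε} = {(x58,γ), (x58,δ), (x58,ε), (x60,γ), (x60,δ), (x60,ε)}
  {x58, x59, x60} × {δ, ε} = {(x58,δ), (x58,ε), (x59,δ), (x59,ε), (x60,δ), (x60,ε)}
  {x58, x59, x60} × {γ, δ, ε} = {(x58,γ), (x58,δ), (x58,ε), (x59,γ), (x59,δ), (x59,ε), (x60,γ), (x60,δ), (x60,ε)}
These 17 distinct sets form the basis B.
Close under arbitrary unions to get τ_{X×Y}; counting gives |τ_{X×Y}| = 50.


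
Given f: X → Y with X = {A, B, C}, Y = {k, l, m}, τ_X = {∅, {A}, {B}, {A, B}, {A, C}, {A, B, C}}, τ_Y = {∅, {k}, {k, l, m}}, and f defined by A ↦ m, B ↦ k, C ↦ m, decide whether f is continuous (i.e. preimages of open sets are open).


f IS continuous.

Compute f^{-1}(U) for each U ∈ τ_Y:
  U = ∅: f^{-1}(U) = ∅ ∈ τ_X ✓.
  U = {k}: f^{-1}(U) = {B} ∈ τ_X ✓.
  U = {k, l, m}: f^{-1}(U) = {A, B, C} ∈ τ_X ✓.
Every preimage lies in τ_X, so f IS continuous.


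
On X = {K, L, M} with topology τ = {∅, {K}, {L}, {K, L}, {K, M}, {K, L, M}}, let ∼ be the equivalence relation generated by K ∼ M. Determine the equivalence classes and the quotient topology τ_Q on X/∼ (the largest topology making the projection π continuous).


X/∼ = {[K=M], [L]}; |τ_Q| = 4.

Equivalence classes: [K=M], [L].
Quotient map π: X → X/∼ sends K ↦ [K=M], L ↦ [L], M ↦ [K=M].
For each subset V ⊆ X/∼, compute π^{-1}(V) ⊆ X and check whether π^{-1}(V) ∈ τ. V is open in τ_Q iff π^{-1}(V) ∈ τ.
  V = {}: π^{-1}(V) = ∅ ∈ τ ✓.
  V = {[K=M]}: π^{-1}(V) = {K, M} ∈ τ ✓.
  V = {[L]}: π^{-1}(V) = {L} ∈ τ ✓.
  V = {[K=M], [L]}: π^{-1}(V) = {K, L, M} ∈ τ ✓.
Open sets in the quotient: τ_Q = {{}, {[K=M]}, {[L]}, {[K=M], [L]}} (4 elements).


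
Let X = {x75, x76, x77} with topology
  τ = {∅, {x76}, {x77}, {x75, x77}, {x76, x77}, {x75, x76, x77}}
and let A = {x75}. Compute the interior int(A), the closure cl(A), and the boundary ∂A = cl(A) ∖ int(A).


int(A) = ∅, cl(A) = {x75}, ∂A = {x75}.

Closed sets in (X, τ) are complements of opens:
  closed(X, τ) = {∅, {x75}, {x76}, {x75, x76}, {x75, x77}, {x75, x76, x77}}.
int(A) = ⋃ {U ∈ τ : U ⊆ A}. Opens contained in A: ∅.
Taking the union of these: int(A) = ∅.
cl(A) = ⋂ {C closed : A ⊆ C}. Closed sets containing A: {x75}, {x75, x76}, {x75, x77}, {x75, x76, x77}.
Intersecting these: cl(A) = {x75}.
∂A = cl(A) ∖ int(A) = {x75} ∖ ∅ = {x75}.


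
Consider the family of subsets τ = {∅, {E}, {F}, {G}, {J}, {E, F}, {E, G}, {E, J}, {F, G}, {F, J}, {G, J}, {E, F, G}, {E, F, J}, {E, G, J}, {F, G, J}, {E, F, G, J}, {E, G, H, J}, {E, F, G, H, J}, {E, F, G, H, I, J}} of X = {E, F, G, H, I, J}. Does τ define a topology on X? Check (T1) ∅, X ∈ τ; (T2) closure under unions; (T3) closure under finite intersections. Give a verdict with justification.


τ IS a topology on X.

Axiom (T1): ∅ ∈ τ? Yes; X ∈ τ? Yes.
Axiom (T2/T3): check pairwise unions and intersections of members of τ.
All pairwise intersections and unions checked — each lies in τ. Therefore τ satisfies (T1), (T2), (T3): it IS a topology on X.
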